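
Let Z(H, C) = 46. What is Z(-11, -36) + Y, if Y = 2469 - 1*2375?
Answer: 140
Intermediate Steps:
Y = 94 (Y = 2469 - 2375 = 94)
Z(-11, -36) + Y = 46 + 94 = 140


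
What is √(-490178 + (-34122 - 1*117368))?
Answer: 2*I*√160417 ≈ 801.04*I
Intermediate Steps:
√(-490178 + (-34122 - 1*117368)) = √(-490178 + (-34122 - 117368)) = √(-490178 - 151490) = √(-641668) = 2*I*√160417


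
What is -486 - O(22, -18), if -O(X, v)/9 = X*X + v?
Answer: 3708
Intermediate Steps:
O(X, v) = -9*v - 9*X² (O(X, v) = -9*(X*X + v) = -9*(X² + v) = -9*(v + X²) = -9*v - 9*X²)
-486 - O(22, -18) = -486 - (-9*(-18) - 9*22²) = -486 - (162 - 9*484) = -486 - (162 - 4356) = -486 - 1*(-4194) = -486 + 4194 = 3708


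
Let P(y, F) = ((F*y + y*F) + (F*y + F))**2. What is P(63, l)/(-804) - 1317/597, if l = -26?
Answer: -1214167339/39999 ≈ -30355.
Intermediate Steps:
P(y, F) = (F + 3*F*y)**2 (P(y, F) = ((F*y + F*y) + (F + F*y))**2 = (2*F*y + (F + F*y))**2 = (F + 3*F*y)**2)
P(63, l)/(-804) - 1317/597 = ((-26)**2*(1 + 3*63)**2)/(-804) - 1317/597 = (676*(1 + 189)**2)*(-1/804) - 1317*1/597 = (676*190**2)*(-1/804) - 439/199 = (676*36100)*(-1/804) - 439/199 = 24403600*(-1/804) - 439/199 = -6100900/201 - 439/199 = -1214167339/39999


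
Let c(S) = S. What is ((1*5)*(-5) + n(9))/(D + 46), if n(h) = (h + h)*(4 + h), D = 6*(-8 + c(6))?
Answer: 209/34 ≈ 6.1471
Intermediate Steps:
D = -12 (D = 6*(-8 + 6) = 6*(-2) = -12)
n(h) = 2*h*(4 + h) (n(h) = (2*h)*(4 + h) = 2*h*(4 + h))
((1*5)*(-5) + n(9))/(D + 46) = ((1*5)*(-5) + 2*9*(4 + 9))/(-12 + 46) = (5*(-5) + 2*9*13)/34 = (-25 + 234)*(1/34) = 209*(1/34) = 209/34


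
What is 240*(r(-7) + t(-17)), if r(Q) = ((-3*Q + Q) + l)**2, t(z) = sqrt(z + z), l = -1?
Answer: 40560 + 240*I*sqrt(34) ≈ 40560.0 + 1399.4*I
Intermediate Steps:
t(z) = sqrt(2)*sqrt(z) (t(z) = sqrt(2*z) = sqrt(2)*sqrt(z))
r(Q) = (-1 - 2*Q)**2 (r(Q) = ((-3*Q + Q) - 1)**2 = (-2*Q - 1)**2 = (-1 - 2*Q)**2)
240*(r(-7) + t(-17)) = 240*((1 + 2*(-7))**2 + sqrt(2)*sqrt(-17)) = 240*((1 - 14)**2 + sqrt(2)*(I*sqrt(17))) = 240*((-13)**2 + I*sqrt(34)) = 240*(169 + I*sqrt(34)) = 40560 + 240*I*sqrt(34)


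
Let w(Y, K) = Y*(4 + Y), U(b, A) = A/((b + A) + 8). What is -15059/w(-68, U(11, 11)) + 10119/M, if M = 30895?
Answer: -421209917/134455040 ≈ -3.1327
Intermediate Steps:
U(b, A) = A/(8 + A + b) (U(b, A) = A/((A + b) + 8) = A/(8 + A + b))
-15059/w(-68, U(11, 11)) + 10119/M = -15059*(-1/(68*(4 - 68))) + 10119/30895 = -15059/((-68*(-64))) + 10119*(1/30895) = -15059/4352 + 10119/30895 = -421209917/134455040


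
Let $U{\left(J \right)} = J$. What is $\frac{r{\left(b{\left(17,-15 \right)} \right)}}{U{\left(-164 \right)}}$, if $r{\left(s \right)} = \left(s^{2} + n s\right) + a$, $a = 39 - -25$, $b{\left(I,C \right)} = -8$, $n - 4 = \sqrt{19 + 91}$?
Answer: $- \frac{24}{41} + \frac{2 \sqrt{110}}{41} \approx -0.073752$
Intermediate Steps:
$n = 4 + \sqrt{110}$ ($n = 4 + \sqrt{19 + 91} = 4 + \sqrt{110} \approx 14.488$)
$a = 64$ ($a = 39 + 25 = 64$)
$r{\left(s \right)} = 64 + s^{2} + s \left(4 + \sqrt{110}\right)$ ($r{\left(s \right)} = \left(s^{2} + \left(4 + \sqrt{110}\right) s\right) + 64 = \left(s^{2} + s \left(4 + \sqrt{110}\right)\right) + 64 = 64 + s^{2} + s \left(4 + \sqrt{110}\right)$)
$\frac{r{\left(b{\left(17,-15 \right)} \right)}}{U{\left(-164 \right)}} = \frac{64 + \left(-8\right)^{2} - 8 \left(4 + \sqrt{110}\right)}{-164} = \left(64 + 64 - \left(32 + 8 \sqrt{110}\right)\right) \left(- \frac{1}{164}\right) = \left(96 - 8 \sqrt{110}\right) \left(- \frac{1}{164}\right) = - \frac{24}{41} + \frac{2 \sqrt{110}}{41}$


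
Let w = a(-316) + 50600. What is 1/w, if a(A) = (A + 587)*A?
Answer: -1/35036 ≈ -2.8542e-5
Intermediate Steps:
a(A) = A*(587 + A) (a(A) = (587 + A)*A = A*(587 + A))
w = -35036 (w = -316*(587 - 316) + 50600 = -316*271 + 50600 = -85636 + 50600 = -35036)
1/w = 1/(-35036) = -1/35036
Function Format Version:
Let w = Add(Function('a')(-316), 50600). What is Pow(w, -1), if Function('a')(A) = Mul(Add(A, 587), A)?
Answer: Rational(-1, 35036) ≈ -2.8542e-5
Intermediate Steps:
Function('a')(A) = Mul(A, Add(587, A)) (Function('a')(A) = Mul(Add(587, A), A) = Mul(A, Add(587, A)))
w = -35036 (w = Add(Mul(-316, Add(587, -316)), 50600) = Add(Mul(-316, 271), 50600) = Add(-85636, 50600) = -35036)
Pow(w, -1) = Pow(-35036, -1) = Rational(-1, 35036)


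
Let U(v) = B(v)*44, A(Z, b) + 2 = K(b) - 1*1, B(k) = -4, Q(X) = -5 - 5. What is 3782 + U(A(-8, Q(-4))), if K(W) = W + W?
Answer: 3606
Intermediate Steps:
Q(X) = -10
K(W) = 2*W
A(Z, b) = -3 + 2*b (A(Z, b) = -2 + (2*b - 1*1) = -2 + (2*b - 1) = -2 + (-1 + 2*b) = -3 + 2*b)
U(v) = -176 (U(v) = -4*44 = -176)
3782 + U(A(-8, Q(-4))) = 3782 - 176 = 3606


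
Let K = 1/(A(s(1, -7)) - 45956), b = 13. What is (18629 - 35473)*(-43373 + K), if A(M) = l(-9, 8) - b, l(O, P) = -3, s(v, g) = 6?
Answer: 8396496318527/11493 ≈ 7.3057e+8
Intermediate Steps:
A(M) = -16 (A(M) = -3 - 1*13 = -3 - 13 = -16)
K = -1/45972 (K = 1/(-16 - 45956) = 1/(-45972) = -1/45972 ≈ -2.1752e-5)
(18629 - 35473)*(-43373 + K) = (18629 - 35473)*(-43373 - 1/45972) = -16844*(-1993943557/45972) = 8396496318527/11493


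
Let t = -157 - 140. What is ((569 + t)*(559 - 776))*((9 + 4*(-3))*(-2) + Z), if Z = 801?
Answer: -47632368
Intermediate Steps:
t = -297
((569 + t)*(559 - 776))*((9 + 4*(-3))*(-2) + Z) = ((569 - 297)*(559 - 776))*((9 + 4*(-3))*(-2) + 801) = (272*(-217))*((9 - 12)*(-2) + 801) = -59024*(-3*(-2) + 801) = -59024*(6 + 801) = -59024*807 = -47632368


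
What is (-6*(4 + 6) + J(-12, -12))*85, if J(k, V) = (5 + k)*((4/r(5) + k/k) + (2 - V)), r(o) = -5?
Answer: -13549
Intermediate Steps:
J(k, V) = (5 + k)*(11/5 - V) (J(k, V) = (5 + k)*((4/(-5) + k/k) + (2 - V)) = (5 + k)*((4*(-⅕) + 1) + (2 - V)) = (5 + k)*((-⅘ + 1) + (2 - V)) = (5 + k)*(⅕ + (2 - V)) = (5 + k)*(11/5 - V))
(-6*(4 + 6) + J(-12, -12))*85 = (-6*(4 + 6) + (11 - 5*(-12) + (11/5)*(-12) - 1*(-12)*(-12)))*85 = (-6*10 + (11 + 60 - 132/5 - 144))*85 = (-60 - 497/5)*85 = -797/5*85 = -13549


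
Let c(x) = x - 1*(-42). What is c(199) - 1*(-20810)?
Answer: 21051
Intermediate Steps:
c(x) = 42 + x (c(x) = x + 42 = 42 + x)
c(199) - 1*(-20810) = (42 + 199) - 1*(-20810) = 241 + 20810 = 21051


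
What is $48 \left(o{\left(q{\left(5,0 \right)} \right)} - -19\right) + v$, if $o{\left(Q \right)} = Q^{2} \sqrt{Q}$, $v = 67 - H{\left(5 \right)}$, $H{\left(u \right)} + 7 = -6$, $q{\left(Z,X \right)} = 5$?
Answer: $992 + 1200 \sqrt{5} \approx 3675.3$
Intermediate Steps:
$H{\left(u \right)} = -13$ ($H{\left(u \right)} = -7 - 6 = -13$)
$v = 80$ ($v = 67 - -13 = 67 + 13 = 80$)
$o{\left(Q \right)} = Q^{\frac{5}{2}}$
$48 \left(o{\left(q{\left(5,0 \right)} \right)} - -19\right) + v = 48 \left(5^{\frac{5}{2}} - -19\right) + 80 = 48 \left(25 \sqrt{5} + 19\right) + 80 = 48 \left(19 + 25 \sqrt{5}\right) + 80 = \left(912 + 1200 \sqrt{5}\right) + 80 = 992 + 1200 \sqrt{5}$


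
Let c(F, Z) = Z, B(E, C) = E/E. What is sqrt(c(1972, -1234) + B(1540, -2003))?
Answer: 3*I*sqrt(137) ≈ 35.114*I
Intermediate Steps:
B(E, C) = 1
sqrt(c(1972, -1234) + B(1540, -2003)) = sqrt(-1234 + 1) = sqrt(-1233) = 3*I*sqrt(137)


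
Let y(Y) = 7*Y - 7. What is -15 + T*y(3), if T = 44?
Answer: 601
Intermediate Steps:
y(Y) = -7 + 7*Y
-15 + T*y(3) = -15 + 44*(-7 + 7*3) = -15 + 44*(-7 + 21) = -15 + 44*14 = -15 + 616 = 601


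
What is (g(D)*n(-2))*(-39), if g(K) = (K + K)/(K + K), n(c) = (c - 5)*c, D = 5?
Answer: -546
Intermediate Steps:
n(c) = c*(-5 + c) (n(c) = (-5 + c)*c = c*(-5 + c))
g(K) = 1 (g(K) = (2*K)/((2*K)) = (2*K)*(1/(2*K)) = 1)
(g(D)*n(-2))*(-39) = (1*(-2*(-5 - 2)))*(-39) = (1*(-2*(-7)))*(-39) = (1*14)*(-39) = 14*(-39) = -546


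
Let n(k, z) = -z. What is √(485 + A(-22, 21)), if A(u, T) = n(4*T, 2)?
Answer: √483 ≈ 21.977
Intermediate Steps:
A(u, T) = -2 (A(u, T) = -1*2 = -2)
√(485 + A(-22, 21)) = √(485 - 2) = √483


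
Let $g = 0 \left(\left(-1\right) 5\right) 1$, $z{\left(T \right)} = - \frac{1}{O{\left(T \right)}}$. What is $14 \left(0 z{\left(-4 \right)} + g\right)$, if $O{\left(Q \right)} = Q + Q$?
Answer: $0$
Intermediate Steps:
$O{\left(Q \right)} = 2 Q$
$z{\left(T \right)} = - \frac{1}{2 T}$
$g = 0$ ($g = 0 \left(-5\right) 1 = 0 \cdot 1 = 0$)
$14 \left(0 z{\left(-4 \right)} + g\right) = 14 \left(0 \left(- \frac{1}{2 \left(-4\right)}\right) + 0\right) = 14 \left(0 \left(\left(- \frac{1}{2}\right) \left(- \frac{1}{4}\right)\right) + 0\right) = 14 \left(0 \cdot \frac{1}{8} + 0\right) = 14 \left(0 + 0\right) = 14 \cdot 0 = 0$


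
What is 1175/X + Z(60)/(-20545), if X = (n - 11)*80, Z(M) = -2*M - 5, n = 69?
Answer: 988815/3813152 ≈ 0.25932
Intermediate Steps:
Z(M) = -5 - 2*M
X = 4640 (X = (69 - 11)*80 = 58*80 = 4640)
1175/X + Z(60)/(-20545) = 1175/4640 + (-5 - 2*60)/(-20545) = 1175*(1/4640) + (-5 - 120)*(-1/20545) = 235/928 - 125*(-1/20545) = 235/928 + 25/4109 = 988815/3813152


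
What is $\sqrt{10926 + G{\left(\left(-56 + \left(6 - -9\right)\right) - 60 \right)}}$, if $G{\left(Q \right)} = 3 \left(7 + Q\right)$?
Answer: $2 \sqrt{2661} \approx 103.17$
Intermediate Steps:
$G{\left(Q \right)} = 21 + 3 Q$
$\sqrt{10926 + G{\left(\left(-56 + \left(6 - -9\right)\right) - 60 \right)}} = \sqrt{10926 + \left(21 + 3 \left(\left(-56 + \left(6 - -9\right)\right) - 60\right)\right)} = \sqrt{10926 + \left(21 + 3 \left(\left(-56 + \left(6 + 9\right)\right) - 60\right)\right)} = \sqrt{10926 + \left(21 + 3 \left(\left(-56 + 15\right) - 60\right)\right)} = \sqrt{10926 + \left(21 + 3 \left(-41 - 60\right)\right)} = \sqrt{10926 + \left(21 + 3 \left(-101\right)\right)} = \sqrt{10926 + \left(21 - 303\right)} = \sqrt{10926 - 282} = \sqrt{10644} = 2 \sqrt{2661}$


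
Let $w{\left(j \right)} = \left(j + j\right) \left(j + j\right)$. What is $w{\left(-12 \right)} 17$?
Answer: $9792$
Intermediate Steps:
$w{\left(j \right)} = 4 j^{2}$ ($w{\left(j \right)} = 2 j 2 j = 4 j^{2}$)
$w{\left(-12 \right)} 17 = 4 \left(-12\right)^{2} \cdot 17 = 4 \cdot 144 \cdot 17 = 576 \cdot 17 = 9792$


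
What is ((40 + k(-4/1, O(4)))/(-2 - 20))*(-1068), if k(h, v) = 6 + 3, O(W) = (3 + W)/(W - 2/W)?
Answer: 26166/11 ≈ 2378.7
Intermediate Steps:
O(W) = (3 + W)/(W - 2/W)
k(h, v) = 9
((40 + k(-4/1, O(4)))/(-2 - 20))*(-1068) = ((40 + 9)/(-2 - 20))*(-1068) = (49/(-22))*(-1068) = (49*(-1/22))*(-1068) = -49/22*(-1068) = 26166/11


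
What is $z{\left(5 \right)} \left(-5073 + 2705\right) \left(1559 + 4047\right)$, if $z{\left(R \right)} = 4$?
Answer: $-53100032$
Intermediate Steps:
$z{\left(5 \right)} \left(-5073 + 2705\right) \left(1559 + 4047\right) = 4 \left(-5073 + 2705\right) \left(1559 + 4047\right) = 4 \left(\left(-2368\right) 5606\right) = 4 \left(-13275008\right) = -53100032$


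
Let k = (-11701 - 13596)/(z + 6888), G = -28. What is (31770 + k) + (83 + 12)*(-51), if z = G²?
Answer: 206543303/7672 ≈ 26922.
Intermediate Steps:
z = 784 (z = (-28)² = 784)
k = -25297/7672 (k = (-11701 - 13596)/(784 + 6888) = -25297/7672 ≈ -3.2973)
(31770 + k) + (83 + 12)*(-51) = (31770 - 25297/7672) + (83 + 12)*(-51) = 243714143/7672 + 95*(-51) = 243714143/7672 - 4845 = 206543303/7672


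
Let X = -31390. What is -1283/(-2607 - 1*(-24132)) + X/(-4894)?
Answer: 334695374/52671675 ≈ 6.3544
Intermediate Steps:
-1283/(-2607 - 1*(-24132)) + X/(-4894) = -1283/(-2607 - 1*(-24132)) - 31390/(-4894) = -1283/(-2607 + 24132) - 31390*(-1/4894) = -1283/21525 + 15695/2447 = 334695374/52671675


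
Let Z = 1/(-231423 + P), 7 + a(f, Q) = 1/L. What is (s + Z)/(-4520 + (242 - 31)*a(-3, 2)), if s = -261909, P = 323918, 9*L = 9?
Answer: 12112636477/267588035 ≈ 45.266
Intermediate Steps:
L = 1 (L = (1/9)*9 = 1)
a(f, Q) = -6 (a(f, Q) = -7 + 1/1 = -7 + 1 = -6)
Z = 1/92495 (Z = 1/(-231423 + 323918) = 1/92495 ≈ 1.0811e-5)
(s + Z)/(-4520 + (242 - 31)*a(-3, 2)) = (-261909 + 1/92495)/(-4520 + (242 - 31)*(-6)) = -24225272954/(92495*(-4520 + 211*(-6))) = -24225272954/(92495*(-4520 - 1266)) = -24225272954/92495/(-5786) = -24225272954/92495*(-1/5786) = 12112636477/267588035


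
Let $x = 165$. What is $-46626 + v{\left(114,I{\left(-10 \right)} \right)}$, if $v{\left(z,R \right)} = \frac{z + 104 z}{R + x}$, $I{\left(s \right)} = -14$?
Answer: $- \frac{7028556}{151} \approx -46547.0$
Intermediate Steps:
$v{\left(z,R \right)} = \frac{105 z}{165 + R}$ ($v{\left(z,R \right)} = \frac{z + 104 z}{R + 165} = \frac{105 z}{165 + R}$)
$-46626 + v{\left(114,I{\left(-10 \right)} \right)} = -46626 + 105 \cdot 114 \frac{1}{165 - 14} = -46626 + 105 \cdot 114 \cdot \frac{1}{151} = -46626 + \frac{11970}{151} = - \frac{7028556}{151}$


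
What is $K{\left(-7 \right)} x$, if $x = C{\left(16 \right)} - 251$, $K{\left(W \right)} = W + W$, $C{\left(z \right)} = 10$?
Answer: $3374$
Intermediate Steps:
$K{\left(W \right)} = 2 W$
$x = -241$ ($x = 10 - 251 = -241$)
$K{\left(-7 \right)} x = 2 \left(-7\right) \left(-241\right) = \left(-14\right) \left(-241\right) = 3374$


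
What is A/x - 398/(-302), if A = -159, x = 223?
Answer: 20368/33673 ≈ 0.60488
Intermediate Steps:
A/x - 398/(-302) = -159/223 - 398/(-302) = -159*1/223 - 398*(-1/302) = -159/223 + 199/151 = 20368/33673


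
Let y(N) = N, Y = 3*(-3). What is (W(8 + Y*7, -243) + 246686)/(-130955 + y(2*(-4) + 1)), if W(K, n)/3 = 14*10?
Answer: -123553/65481 ≈ -1.8869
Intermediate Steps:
Y = -9
W(K, n) = 420 (W(K, n) = 3*(14*10) = 3*140 = 420)
(W(8 + Y*7, -243) + 246686)/(-130955 + y(2*(-4) + 1)) = (420 + 246686)/(-130955 + (2*(-4) + 1)) = 247106/(-130955 + (-8 + 1)) = 247106/(-130955 - 7) = 247106/(-130962) = 247106*(-1/130962) = -123553/65481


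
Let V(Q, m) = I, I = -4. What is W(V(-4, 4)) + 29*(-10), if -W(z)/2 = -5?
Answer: -280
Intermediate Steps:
V(Q, m) = -4
W(z) = 10 (W(z) = -2*(-5) = 10)
W(V(-4, 4)) + 29*(-10) = 10 + 29*(-10) = 10 - 290 = -280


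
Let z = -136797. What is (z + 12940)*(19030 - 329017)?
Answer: 38394059859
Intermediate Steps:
(z + 12940)*(19030 - 329017) = (-136797 + 12940)*(19030 - 329017) = -123857*(-309987) = 38394059859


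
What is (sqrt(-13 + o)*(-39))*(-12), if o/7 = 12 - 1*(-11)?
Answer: 936*sqrt(37) ≈ 5693.5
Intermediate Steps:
o = 161 (o = 7*(12 - 1*(-11)) = 7*(12 + 11) = 7*23 = 161)
(sqrt(-13 + o)*(-39))*(-12) = (sqrt(-13 + 161)*(-39))*(-12) = (sqrt(148)*(-39))*(-12) = ((2*sqrt(37))*(-39))*(-12) = -78*sqrt(37)*(-12) = 936*sqrt(37)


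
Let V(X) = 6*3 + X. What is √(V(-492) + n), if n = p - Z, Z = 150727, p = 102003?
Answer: I*√49198 ≈ 221.81*I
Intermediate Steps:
n = -48724 (n = 102003 - 1*150727 = 102003 - 150727 = -48724)
V(X) = 18 + X
√(V(-492) + n) = √((18 - 492) - 48724) = √(-474 - 48724) = √(-49198) = I*√49198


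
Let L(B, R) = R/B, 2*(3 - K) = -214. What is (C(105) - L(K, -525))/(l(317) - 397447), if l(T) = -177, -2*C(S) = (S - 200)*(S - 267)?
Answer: 169185/8747728 ≈ 0.019340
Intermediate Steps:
K = 110 (K = 3 - 1/2*(-214) = 3 + 107 = 110)
C(S) = -(-267 + S)*(-200 + S)/2 (C(S) = -(S - 200)*(S - 267)/2 = -(-200 + S)*(-267 + S)/2 = -(-267 + S)*(-200 + S)/2)
(C(105) - L(K, -525))/(l(317) - 397447) = ((-26700 - 1/2*105**2 + (467/2)*105) - (-525)/110)/(-177 - 397447) = ((-26700 - 1/2*11025 + 49035/2) - (-525)/110)/(-397624) = ((-26700 - 11025/2 + 49035/2) - 1*(-105/22))*(-1/397624) = (-7695 + 105/22)*(-1/397624) = -169185/22*(-1/397624) = 169185/8747728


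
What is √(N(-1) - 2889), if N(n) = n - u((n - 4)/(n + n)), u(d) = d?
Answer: I*√11570/2 ≈ 53.782*I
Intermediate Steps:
N(n) = n - (-4 + n)/(2*n) (N(n) = n - (n - 4)/(n + n) = n - (-4 + n)/(2*n))
√(N(-1) - 2889) = √((-½ - 1 + 2/(-1)) - 2889) = √((-½ - 1 + 2*(-1)) - 2889) = √((-½ - 1 - 2) - 2889) = √(-7/2 - 2889) = √(-5785/2) = I*√11570/2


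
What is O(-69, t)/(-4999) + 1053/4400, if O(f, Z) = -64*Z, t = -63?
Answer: -12476853/21995600 ≈ -0.56724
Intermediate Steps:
O(-69, t)/(-4999) + 1053/4400 = -64*(-63)/(-4999) + 1053/4400 = 4032*(-1/4999) + 1053*(1/4400) = -4032/4999 + 1053/4400 = -12476853/21995600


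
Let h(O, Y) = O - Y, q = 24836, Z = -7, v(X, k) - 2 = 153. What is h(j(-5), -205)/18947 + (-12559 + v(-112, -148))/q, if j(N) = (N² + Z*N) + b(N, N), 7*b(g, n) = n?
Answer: -57113697/117641923 ≈ -0.48549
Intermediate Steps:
b(g, n) = n/7
v(X, k) = 155 (v(X, k) = 2 + 153 = 155)
j(N) = N² - 48*N/7 (j(N) = (N² - 7*N) + N/7 = N² - 48*N/7)
h(j(-5), -205)/18947 + (-12559 + v(-112, -148))/q = ((⅐)*(-5)*(-48 + 7*(-5)) - 1*(-205))/18947 + (-12559 + 155)/24836 = ((⅐)*(-5)*(-48 - 35) + 205)*(1/18947) - 12404*1/24836 = ((⅐)*(-5)*(-83) + 205)*(1/18947) - 443/887 = (415/7 + 205)*(1/18947) - 443/887 = (1850/7)*(1/18947) - 443/887 = 1850/132629 - 443/887 = -57113697/117641923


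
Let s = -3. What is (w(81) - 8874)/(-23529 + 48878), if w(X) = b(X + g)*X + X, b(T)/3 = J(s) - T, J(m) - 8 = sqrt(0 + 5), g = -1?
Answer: -26289/25349 + 243*sqrt(5)/25349 ≈ -1.0156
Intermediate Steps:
J(m) = 8 + sqrt(5) (J(m) = 8 + sqrt(0 + 5) = 8 + sqrt(5))
b(T) = 24 - 3*T + 3*sqrt(5) (b(T) = 3*((8 + sqrt(5)) - T) = 3*(8 + sqrt(5) - T) = 24 - 3*T + 3*sqrt(5))
w(X) = X + X*(27 - 3*X + 3*sqrt(5)) (w(X) = (24 - 3*(X - 1) + 3*sqrt(5))*X + X = (24 - 3*(-1 + X) + 3*sqrt(5))*X + X = (24 + (3 - 3*X) + 3*sqrt(5))*X + X = (27 - 3*X + 3*sqrt(5))*X + X = X*(27 - 3*X + 3*sqrt(5)) + X = X + X*(27 - 3*X + 3*sqrt(5)))
(w(81) - 8874)/(-23529 + 48878) = (81*(28 - 3*81 + 3*sqrt(5)) - 8874)/(-23529 + 48878) = (81*(28 - 243 + 3*sqrt(5)) - 8874)/25349 = (81*(-215 + 3*sqrt(5)) - 8874)*(1/25349) = ((-17415 + 243*sqrt(5)) - 8874)*(1/25349) = (-26289 + 243*sqrt(5))*(1/25349) = -26289/25349 + 243*sqrt(5)/25349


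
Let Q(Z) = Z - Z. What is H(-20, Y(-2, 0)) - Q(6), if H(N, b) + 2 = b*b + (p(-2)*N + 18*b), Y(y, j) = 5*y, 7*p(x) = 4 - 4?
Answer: -82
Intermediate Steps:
p(x) = 0 (p(x) = (4 - 4)/7 = (⅐)*0 = 0)
H(N, b) = -2 + b² + 18*b (H(N, b) = -2 + (b*b + (0*N + 18*b)) = -2 + (b² + (0 + 18*b)) = -2 + (b² + 18*b) = -2 + b² + 18*b)
Q(Z) = 0
H(-20, Y(-2, 0)) - Q(6) = (-2 + (5*(-2))² + 18*(5*(-2))) - 1*0 = (-2 + (-10)² + 18*(-10)) + 0 = (-2 + 100 - 180) + 0 = -82 + 0 = -82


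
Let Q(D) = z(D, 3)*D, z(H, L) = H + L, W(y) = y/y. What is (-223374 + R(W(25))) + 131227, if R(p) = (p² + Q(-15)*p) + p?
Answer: -91965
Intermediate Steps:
W(y) = 1
Q(D) = D*(3 + D) (Q(D) = (D + 3)*D = (3 + D)*D = D*(3 + D))
R(p) = p² + 181*p (R(p) = (p² + (-15*(3 - 15))*p) + p = (p² + (-15*(-12))*p) + p = (p² + 180*p) + p = p² + 181*p)
(-223374 + R(W(25))) + 131227 = (-223374 + 1*(181 + 1)) + 131227 = (-223374 + 1*182) + 131227 = (-223374 + 182) + 131227 = -223192 + 131227 = -91965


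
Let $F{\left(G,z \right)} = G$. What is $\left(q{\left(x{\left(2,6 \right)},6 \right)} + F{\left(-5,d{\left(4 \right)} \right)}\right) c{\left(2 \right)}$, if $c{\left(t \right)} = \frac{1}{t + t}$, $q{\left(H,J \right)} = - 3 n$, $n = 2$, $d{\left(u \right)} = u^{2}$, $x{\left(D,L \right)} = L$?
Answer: $- \frac{11}{4} \approx -2.75$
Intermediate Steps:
$q{\left(H,J \right)} = -6$ ($q{\left(H,J \right)} = \left(-3\right) 2 = -6$)
$c{\left(t \right)} = \frac{1}{2 t}$
$\left(q{\left(x{\left(2,6 \right)},6 \right)} + F{\left(-5,d{\left(4 \right)} \right)}\right) c{\left(2 \right)} = \left(-6 - 5\right) \frac{1}{2 \cdot 2} = - 11 \cdot \frac{1}{2} \cdot \frac{1}{2} = \left(-11\right) \frac{1}{4} = - \frac{11}{4}$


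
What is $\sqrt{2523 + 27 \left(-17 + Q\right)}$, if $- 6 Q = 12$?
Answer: $\sqrt{2010} \approx 44.833$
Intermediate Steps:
$Q = -2$ ($Q = \left(- \frac{1}{6}\right) 12 = -2$)
$\sqrt{2523 + 27 \left(-17 + Q\right)} = \sqrt{2523 + 27 \left(-17 - 2\right)} = \sqrt{2523 + 27 \left(-19\right)} = \sqrt{2523 - 513} = \sqrt{2010}$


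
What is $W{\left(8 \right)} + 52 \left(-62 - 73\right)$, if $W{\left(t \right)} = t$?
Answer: $-7012$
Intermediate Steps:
$W{\left(8 \right)} + 52 \left(-62 - 73\right) = 8 + 52 \left(-62 - 73\right) = 8 + 52 \left(-135\right) = 8 - 7020 = -7012$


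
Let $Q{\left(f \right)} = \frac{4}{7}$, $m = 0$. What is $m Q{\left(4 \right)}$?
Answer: $0$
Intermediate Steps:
$Q{\left(f \right)} = \frac{4}{7}$ ($Q{\left(f \right)} = 4 \cdot \frac{1}{7} = \frac{4}{7}$)
$m Q{\left(4 \right)} = 0 \cdot \frac{4}{7} = 0$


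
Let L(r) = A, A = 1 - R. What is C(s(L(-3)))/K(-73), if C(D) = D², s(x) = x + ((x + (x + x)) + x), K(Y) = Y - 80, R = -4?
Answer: -625/153 ≈ -4.0850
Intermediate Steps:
K(Y) = -80 + Y
A = 5 (A = 1 - 1*(-4) = 1 + 4 = 5)
L(r) = 5
s(x) = 5*x (s(x) = x + ((x + 2*x) + x) = x + (3*x + x) = x + 4*x = 5*x)
C(s(L(-3)))/K(-73) = (5*5)²/(-80 - 73) = 25²/(-153) = 625*(-1/153) = -625/153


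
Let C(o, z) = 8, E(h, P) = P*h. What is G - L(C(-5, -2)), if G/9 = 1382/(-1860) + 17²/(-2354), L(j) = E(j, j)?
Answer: -13097378/182435 ≈ -71.792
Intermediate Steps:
L(j) = j² (L(j) = j*j = j²)
G = -1421538/182435 (G = 9*(1382/(-1860) + 17²/(-2354)) = 9*(1382*(-1/1860) + 289*(-1/2354)) = 9*(-691/930 - 289/2354) = 9*(-473846/547305) = -1421538/182435 ≈ -7.7920)
G - L(C(-5, -2)) = -1421538/182435 - 1*8² = -1421538/182435 - 1*64 = -1421538/182435 - 64 = -13097378/182435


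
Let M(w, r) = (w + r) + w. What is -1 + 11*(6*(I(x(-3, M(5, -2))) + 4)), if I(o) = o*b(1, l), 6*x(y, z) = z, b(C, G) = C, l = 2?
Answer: 351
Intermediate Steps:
M(w, r) = r + 2*w (M(w, r) = (r + w) + w = r + 2*w)
x(y, z) = z/6
I(o) = o (I(o) = o*1 = o)
-1 + 11*(6*(I(x(-3, M(5, -2))) + 4)) = -1 + 11*(6*((-2 + 2*5)/6 + 4)) = -1 + 11*(6*((-2 + 10)/6 + 4)) = -1 + 11*(6*((⅙)*8 + 4)) = -1 + 11*(6*(4/3 + 4)) = -1 + 11*(6*(16/3)) = -1 + 11*32 = -1 + 352 = 351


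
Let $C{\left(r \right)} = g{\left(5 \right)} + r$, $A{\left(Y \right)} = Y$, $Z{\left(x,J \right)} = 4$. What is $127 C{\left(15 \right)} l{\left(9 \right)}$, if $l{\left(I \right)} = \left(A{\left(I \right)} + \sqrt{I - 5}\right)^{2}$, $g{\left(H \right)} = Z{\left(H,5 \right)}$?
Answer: $291973$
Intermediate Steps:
$g{\left(H \right)} = 4$
$C{\left(r \right)} = 4 + r$
$l{\left(I \right)} = \left(I + \sqrt{-5 + I}\right)^{2}$ ($l{\left(I \right)} = \left(I + \sqrt{I - 5}\right)^{2} = \left(I + \sqrt{-5 + I}\right)^{2}$)
$127 C{\left(15 \right)} l{\left(9 \right)} = 127 \left(4 + 15\right) \left(9 + \sqrt{-5 + 9}\right)^{2} = 127 \cdot 19 \left(9 + \sqrt{4}\right)^{2} = 2413 \left(9 + 2\right)^{2} = 2413 \cdot 11^{2} = 2413 \cdot 121 = 291973$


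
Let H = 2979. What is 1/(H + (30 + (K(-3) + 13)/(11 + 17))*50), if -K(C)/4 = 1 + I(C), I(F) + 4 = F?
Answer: 14/63631 ≈ 0.00022002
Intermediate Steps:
I(F) = -4 + F
K(C) = 12 - 4*C (K(C) = -4*(1 + (-4 + C)) = -4*(-3 + C) = 12 - 4*C)
1/(H + (30 + (K(-3) + 13)/(11 + 17))*50) = 1/(2979 + (30 + ((12 - 4*(-3)) + 13)/(11 + 17))*50) = 1/(2979 + (30 + ((12 + 12) + 13)/28)*50) = 1/(2979 + (30 + (24 + 13)*(1/28))*50) = 1/(2979 + (30 + 37*(1/28))*50) = 1/(2979 + (30 + 37/28)*50) = 1/(2979 + (877/28)*50) = 1/(2979 + 21925/14) = 1/(63631/14) = 14/63631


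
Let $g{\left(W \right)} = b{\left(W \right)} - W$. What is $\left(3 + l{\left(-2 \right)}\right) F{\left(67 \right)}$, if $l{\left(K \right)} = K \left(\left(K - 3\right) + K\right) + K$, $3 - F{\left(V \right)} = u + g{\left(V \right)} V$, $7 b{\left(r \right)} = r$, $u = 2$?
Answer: $\frac{404115}{7} \approx 57731.0$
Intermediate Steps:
$b{\left(r \right)} = \frac{r}{7}$
$g{\left(W \right)} = - \frac{6 W}{7}$ ($g{\left(W \right)} = \frac{W}{7} - W = - \frac{6 W}{7}$)
$F{\left(V \right)} = 1 + \frac{6 V^{2}}{7}$ ($F{\left(V \right)} = 3 - \left(2 + - \frac{6 V}{7} V\right) = 3 - \left(2 - \frac{6 V^{2}}{7}\right) = 3 + \left(-2 + \frac{6 V^{2}}{7}\right) = 1 + \frac{6 V^{2}}{7}$)
$l{\left(K \right)} = K + K \left(-3 + 2 K\right)$ ($l{\left(K \right)} = K \left(\left(-3 + K\right) + K\right) + K = K \left(-3 + 2 K\right) + K = K + K \left(-3 + 2 K\right)$)
$\left(3 + l{\left(-2 \right)}\right) F{\left(67 \right)} = \left(3 + 2 \left(-2\right) \left(-1 - 2\right)\right) \left(1 + \frac{6 \cdot 67^{2}}{7}\right) = \left(3 + 2 \left(-2\right) \left(-3\right)\right) \left(1 + \frac{6}{7} \cdot 4489\right) = \left(3 + 12\right) \left(1 + \frac{26934}{7}\right) = 15 \cdot \frac{26941}{7} = \frac{404115}{7}$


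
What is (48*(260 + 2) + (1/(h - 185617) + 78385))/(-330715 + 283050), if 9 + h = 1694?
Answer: -16730638651/8767118780 ≈ -1.9083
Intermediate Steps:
h = 1685 (h = -9 + 1694 = 1685)
(48*(260 + 2) + (1/(h - 185617) + 78385))/(-330715 + 283050) = (48*(260 + 2) + (1/(1685 - 185617) + 78385))/(-330715 + 283050) = (48*262 + (1/(-183932) + 78385))/(-47665) = (12576 + (-1/183932 + 78385))*(-1/47665) = (12576 + 14417509819/183932)*(-1/47665) = (16730638651/183932)*(-1/47665) = -16730638651/8767118780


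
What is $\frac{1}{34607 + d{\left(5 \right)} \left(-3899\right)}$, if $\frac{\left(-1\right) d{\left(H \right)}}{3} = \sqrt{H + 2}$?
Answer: $\frac{34607}{239905786} - \frac{11697 \sqrt{7}}{239905786} \approx 1.5255 \cdot 10^{-5}$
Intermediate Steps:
$d{\left(H \right)} = - 3 \sqrt{2 + H}$ ($d{\left(H \right)} = - 3 \sqrt{H + 2} = - 3 \sqrt{2 + H}$)
$\frac{1}{34607 + d{\left(5 \right)} \left(-3899\right)} = \frac{1}{34607 + - 3 \sqrt{2 + 5} \left(-3899\right)} = \frac{1}{34607 + - 3 \sqrt{7} \left(-3899\right)} = \frac{1}{34607 + 11697 \sqrt{7}}$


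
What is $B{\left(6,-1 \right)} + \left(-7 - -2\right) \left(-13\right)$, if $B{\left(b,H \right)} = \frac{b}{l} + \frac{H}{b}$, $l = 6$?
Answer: $\frac{395}{6} \approx 65.833$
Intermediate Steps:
$B{\left(b,H \right)} = \frac{b}{6} + \frac{H}{b}$
$B{\left(6,-1 \right)} + \left(-7 - -2\right) \left(-13\right) = \left(\frac{1}{6} \cdot 6 - \frac{1}{6}\right) + \left(-7 - -2\right) \left(-13\right) = \left(1 - \frac{1}{6}\right) + \left(-7 + 2\right) \left(-13\right) = \left(1 - \frac{1}{6}\right) - -65 = \frac{5}{6} + 65 = \frac{395}{6}$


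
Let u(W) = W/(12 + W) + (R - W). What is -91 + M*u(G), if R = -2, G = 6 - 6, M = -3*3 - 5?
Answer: -63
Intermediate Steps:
M = -14 (M = -9 - 5 = -14)
G = 0
u(W) = -2 - W + W/(12 + W) (u(W) = W/(12 + W) + (-2 - W) = -2 - W + W/(12 + W))
-91 + M*u(G) = -91 - 14*(-24 - 1*0**2 - 13*0)/(12 + 0) = -91 - 14*(-24 - 1*0 + 0)/12 = -91 - 7*(-24 + 0 + 0)/6 = -91 - 7*(-24)/6 = -91 - 14*(-2) = -91 + 28 = -63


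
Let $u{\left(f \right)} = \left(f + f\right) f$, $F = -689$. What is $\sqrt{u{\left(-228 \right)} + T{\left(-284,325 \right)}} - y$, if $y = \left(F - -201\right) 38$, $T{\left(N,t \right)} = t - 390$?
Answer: $18544 + \sqrt{103903} \approx 18866.0$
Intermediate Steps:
$u{\left(f \right)} = 2 f^{2}$ ($u{\left(f \right)} = 2 f f = 2 f^{2}$)
$T{\left(N,t \right)} = -390 + t$
$y = -18544$ ($y = \left(-689 - -201\right) 38 = \left(-689 + 201\right) 38 = \left(-488\right) 38 = -18544$)
$\sqrt{u{\left(-228 \right)} + T{\left(-284,325 \right)}} - y = \sqrt{2 \left(-228\right)^{2} + \left(-390 + 325\right)} - -18544 = \sqrt{2 \cdot 51984 - 65} + 18544 = \sqrt{103968 - 65} + 18544 = \sqrt{103903} + 18544 = 18544 + \sqrt{103903}$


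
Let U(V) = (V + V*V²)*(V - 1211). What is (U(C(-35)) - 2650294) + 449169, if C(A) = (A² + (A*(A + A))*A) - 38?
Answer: 51867678360091158015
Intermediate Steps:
C(A) = -38 + A² + 2*A³ (C(A) = (A² + (A*(2*A))*A) - 38 = (A² + (2*A²)*A) - 38 = (A² + 2*A³) - 38 = -38 + A² + 2*A³)
U(V) = (-1211 + V)*(V + V³) (U(V) = (V + V³)*(-1211 + V) = (-1211 + V)*(V + V³))
(U(C(-35)) - 2650294) + 449169 = ((-38 + (-35)² + 2*(-35)³)*(-1211 + (-38 + (-35)² + 2*(-35)³) + (-38 + (-35)² + 2*(-35)³)³ - 1211*(-38 + (-35)² + 2*(-35)³)²) - 2650294) + 449169 = ((-38 + 1225 + 2*(-42875))*(-1211 + (-38 + 1225 + 2*(-42875)) + (-38 + 1225 + 2*(-42875))³ - 1211*(-38 + 1225 + 2*(-42875))²) - 2650294) + 449169 = ((-38 + 1225 - 85750)*(-1211 + (-38 + 1225 - 85750) + (-38 + 1225 - 85750)³ - 1211*(-38 + 1225 - 85750)²) - 2650294) + 449169 = (-84563*(-1211 - 84563 + (-84563)³ - 1211*(-84563)²) - 2650294) + 449169 = (-84563*(-1211 - 84563 - 604701638641547 - 1211*7150900969) - 2650294) + 449169 = (-84563*(-1211 - 84563 - 604701638641547 - 8659741073459) - 2650294) + 449169 = (-84563*(-613361379800780) - 2650294) + 449169 = (51867678360093359140 - 2650294) + 449169 = 51867678360090708846 + 449169 = 51867678360091158015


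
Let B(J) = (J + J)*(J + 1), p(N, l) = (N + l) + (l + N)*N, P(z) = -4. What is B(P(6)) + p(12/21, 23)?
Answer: 2991/49 ≈ 61.041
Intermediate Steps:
p(N, l) = N + l + N*(N + l) (p(N, l) = (N + l) + (N + l)*N = (N + l) + N*(N + l) = N + l + N*(N + l))
B(J) = 2*J*(1 + J) (B(J) = (2*J)*(1 + J) = 2*J*(1 + J))
B(P(6)) + p(12/21, 23) = 2*(-4)*(1 - 4) + (12/21 + 23 + (12/21)² + (12/21)*23) = 2*(-4)*(-3) + (12*(1/21) + 23 + (12*(1/21))² + (12*(1/21))*23) = 24 + (4/7 + 23 + (4/7)² + (4/7)*23) = 24 + (4/7 + 23 + 16/49 + 92/7) = 24 + 1815/49 = 2991/49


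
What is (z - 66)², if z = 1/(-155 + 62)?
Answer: 37687321/8649 ≈ 4357.4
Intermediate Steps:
z = -1/93 (z = 1/(-93) = -1/93 ≈ -0.010753)
(z - 66)² = (-1/93 - 66)² = (-6139/93)² = 37687321/8649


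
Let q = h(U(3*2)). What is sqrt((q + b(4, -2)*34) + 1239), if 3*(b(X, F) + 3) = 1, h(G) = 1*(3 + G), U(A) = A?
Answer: 4*sqrt(651)/3 ≈ 34.020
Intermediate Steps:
h(G) = 3 + G
b(X, F) = -8/3 (b(X, F) = -3 + (1/3)*1 = -3 + 1/3 = -8/3)
q = 9 (q = 3 + 3*2 = 3 + 6 = 9)
sqrt((q + b(4, -2)*34) + 1239) = sqrt((9 - 8/3*34) + 1239) = sqrt((9 - 272/3) + 1239) = sqrt(-245/3 + 1239) = sqrt(3472/3) = 4*sqrt(651)/3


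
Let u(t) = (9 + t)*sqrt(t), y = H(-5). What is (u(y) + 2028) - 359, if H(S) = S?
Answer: 1669 + 4*I*sqrt(5) ≈ 1669.0 + 8.9443*I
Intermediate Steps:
y = -5
u(t) = sqrt(t)*(9 + t)
(u(y) + 2028) - 359 = (sqrt(-5)*(9 - 5) + 2028) - 359 = ((I*sqrt(5))*4 + 2028) - 359 = (4*I*sqrt(5) + 2028) - 359 = (2028 + 4*I*sqrt(5)) - 359 = 1669 + 4*I*sqrt(5)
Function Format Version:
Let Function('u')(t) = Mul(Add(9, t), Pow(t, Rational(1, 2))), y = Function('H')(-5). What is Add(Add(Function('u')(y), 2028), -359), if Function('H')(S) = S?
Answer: Add(1669, Mul(4, I, Pow(5, Rational(1, 2)))) ≈ Add(1669.0, Mul(8.9443, I))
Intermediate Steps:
y = -5
Function('u')(t) = Mul(Pow(t, Rational(1, 2)), Add(9, t))
Add(Add(Function('u')(y), 2028), -359) = Add(Add(Mul(Pow(-5, Rational(1, 2)), Add(9, -5)), 2028), -359) = Add(Add(Mul(Mul(I, Pow(5, Rational(1, 2))), 4), 2028), -359) = Add(Add(Mul(4, I, Pow(5, Rational(1, 2))), 2028), -359) = Add(Add(2028, Mul(4, I, Pow(5, Rational(1, 2)))), -359) = Add(1669, Mul(4, I, Pow(5, Rational(1, 2))))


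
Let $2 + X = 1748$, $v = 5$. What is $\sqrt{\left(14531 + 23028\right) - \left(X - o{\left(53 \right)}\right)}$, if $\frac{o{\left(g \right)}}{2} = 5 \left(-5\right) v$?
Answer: $\sqrt{35563} \approx 188.58$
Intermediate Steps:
$X = 1746$ ($X = -2 + 1748 = 1746$)
$o{\left(g \right)} = -250$ ($o{\left(g \right)} = 2 \cdot 5 \left(-5\right) 5 = 2 \left(\left(-25\right) 5\right) = 2 \left(-125\right) = -250$)
$\sqrt{\left(14531 + 23028\right) - \left(X - o{\left(53 \right)}\right)} = \sqrt{\left(14531 + 23028\right) - 1996} = \sqrt{37559 - 1996} = \sqrt{35563}$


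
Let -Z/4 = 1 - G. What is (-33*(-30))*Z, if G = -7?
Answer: -31680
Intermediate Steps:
Z = -32 (Z = -4*(1 - 1*(-7)) = -4*(1 + 7) = -4*8 = -32)
(-33*(-30))*Z = -33*(-30)*(-32) = 990*(-32) = -31680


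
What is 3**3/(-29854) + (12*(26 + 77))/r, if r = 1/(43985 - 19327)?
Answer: 909868955925/29854 ≈ 3.0477e+7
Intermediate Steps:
r = 1/24658 ≈ 4.0555e-5
3**3/(-29854) + (12*(26 + 77))/r = 3**3/(-29854) + (12*(26 + 77))/(1/24658) = 27*(-1/29854) + (12*103)*24658 = -27/29854 + 1236*24658 = -27/29854 + 30477288 = 909868955925/29854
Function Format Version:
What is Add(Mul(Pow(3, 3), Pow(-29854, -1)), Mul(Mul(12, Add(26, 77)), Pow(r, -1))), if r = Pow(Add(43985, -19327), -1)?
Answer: Rational(909868955925, 29854) ≈ 3.0477e+7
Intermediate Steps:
r = Rational(1, 24658) (r = Pow(24658, -1) = Rational(1, 24658) ≈ 4.0555e-5)
Add(Mul(Pow(3, 3), Pow(-29854, -1)), Mul(Mul(12, Add(26, 77)), Pow(r, -1))) = Add(Mul(Pow(3, 3), Pow(-29854, -1)), Mul(Mul(12, Add(26, 77)), Pow(Rational(1, 24658), -1))) = Add(Mul(27, Rational(-1, 29854)), Mul(Mul(12, 103), 24658)) = Add(Rational(-27, 29854), Mul(1236, 24658)) = Add(Rational(-27, 29854), 30477288) = Rational(909868955925, 29854)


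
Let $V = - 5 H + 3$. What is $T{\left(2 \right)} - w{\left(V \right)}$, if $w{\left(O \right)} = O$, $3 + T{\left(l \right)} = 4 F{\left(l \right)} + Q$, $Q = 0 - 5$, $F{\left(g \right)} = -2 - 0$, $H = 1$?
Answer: $-14$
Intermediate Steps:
$F{\left(g \right)} = -2$ ($F{\left(g \right)} = -2 + 0 = -2$)
$V = -2$ ($V = \left(-5\right) 1 + 3 = -5 + 3 = -2$)
$Q = -5$ ($Q = 0 - 5 = -5$)
$T{\left(l \right)} = -16$ ($T{\left(l \right)} = -3 + \left(4 \left(-2\right) - 5\right) = -3 - 13 = -16$)
$T{\left(2 \right)} - w{\left(V \right)} = -16 - -2 = -16 + 2 = -14$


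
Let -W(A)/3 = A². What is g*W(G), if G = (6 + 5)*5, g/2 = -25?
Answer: 453750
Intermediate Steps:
g = -50 (g = 2*(-25) = -50)
G = 55 (G = 11*5 = 55)
W(A) = -3*A²
g*W(G) = -(-150)*55² = -(-150)*3025 = -50*(-9075) = 453750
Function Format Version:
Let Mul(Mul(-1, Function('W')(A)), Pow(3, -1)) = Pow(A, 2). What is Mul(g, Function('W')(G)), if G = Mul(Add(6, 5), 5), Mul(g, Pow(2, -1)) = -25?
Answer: 453750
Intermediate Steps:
g = -50 (g = Mul(2, -25) = -50)
G = 55 (G = Mul(11, 5) = 55)
Function('W')(A) = Mul(-3, Pow(A, 2))
Mul(g, Function('W')(G)) = Mul(-50, Mul(-3, Pow(55, 2))) = Mul(-50, Mul(-3, 3025)) = Mul(-50, -9075) = 453750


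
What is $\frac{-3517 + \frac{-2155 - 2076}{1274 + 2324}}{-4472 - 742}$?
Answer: $\frac{12658397}{18759972} \approx 0.67476$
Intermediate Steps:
$\frac{-3517 + \frac{-2155 - 2076}{1274 + 2324}}{-4472 - 742} = \frac{-3517 - \frac{4231}{3598}}{-5214} = \left(-3517 - \frac{4231}{3598}\right) \left(- \frac{1}{5214}\right) = \left(- \frac{12658397}{3598}\right) \left(- \frac{1}{5214}\right) = \frac{12658397}{18759972}$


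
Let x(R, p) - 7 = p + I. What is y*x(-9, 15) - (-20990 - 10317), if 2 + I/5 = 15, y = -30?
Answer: 28697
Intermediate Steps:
I = 65 (I = -10 + 5*15 = -10 + 75 = 65)
x(R, p) = 72 + p (x(R, p) = 7 + (p + 65) = 7 + (65 + p) = 72 + p)
y*x(-9, 15) - (-20990 - 10317) = -30*(72 + 15) - (-20990 - 10317) = -30*87 - 1*(-31307) = -2610 + 31307 = 28697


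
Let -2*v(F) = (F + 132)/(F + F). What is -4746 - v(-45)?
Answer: -284789/60 ≈ -4746.5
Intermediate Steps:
v(F) = -(132 + F)/(4*F) (v(F) = -(F + 132)/(2*(F + F)) = -(132 + F)/(2*(2*F)) = -(132 + F)*1/(2*F)/2 = -(132 + F)/(4*F))
-4746 - v(-45) = -4746 - (-132 - 1*(-45))/(4*(-45)) = -4746 - (-1)*(-132 + 45)/(4*45) = -4746 - (-1)*(-87)/(4*45) = -4746 - 1*29/60 = -4746 - 29/60 = -284789/60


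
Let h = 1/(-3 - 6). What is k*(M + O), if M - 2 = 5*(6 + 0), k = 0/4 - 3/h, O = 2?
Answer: 918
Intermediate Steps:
h = -1/9 (h = 1/(-9) = -1/9 ≈ -0.11111)
k = 27 (k = 0/4 - 3/(-1/9) = 0*(1/4) - 3*(-9) = 0 + 27 = 27)
M = 32 (M = 2 + 5*(6 + 0) = 2 + 5*6 = 2 + 30 = 32)
k*(M + O) = 27*(32 + 2) = 27*34 = 918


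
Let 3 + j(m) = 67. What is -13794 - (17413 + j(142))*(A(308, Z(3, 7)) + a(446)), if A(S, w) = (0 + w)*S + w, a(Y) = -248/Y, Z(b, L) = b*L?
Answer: -25290949333/223 ≈ -1.1341e+8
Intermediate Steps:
j(m) = 64 (j(m) = -3 + 67 = 64)
Z(b, L) = L*b
A(S, w) = w + S*w (A(S, w) = w*S + w = S*w + w = w + S*w)
-13794 - (17413 + j(142))*(A(308, Z(3, 7)) + a(446)) = -13794 - (17413 + 64)*((7*3)*(1 + 308) - 248/446) = -13794 - 17477*(21*309 - 248*1/446) = -13794 - 17477*(6489 - 124/223) = -13794 - 17477*1446923/223 = -13794 - 1*25287873271/223 = -13794 - 25287873271/223 = -25290949333/223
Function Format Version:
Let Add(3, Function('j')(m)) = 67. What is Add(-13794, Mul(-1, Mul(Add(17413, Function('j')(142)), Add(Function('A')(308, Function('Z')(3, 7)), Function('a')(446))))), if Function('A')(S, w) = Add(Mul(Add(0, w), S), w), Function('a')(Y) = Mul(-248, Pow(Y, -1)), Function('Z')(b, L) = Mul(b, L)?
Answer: Rational(-25290949333, 223) ≈ -1.1341e+8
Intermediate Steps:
Function('j')(m) = 64 (Function('j')(m) = Add(-3, 67) = 64)
Function('Z')(b, L) = Mul(L, b)
Function('A')(S, w) = Add(w, Mul(S, w)) (Function('A')(S, w) = Add(Mul(w, S), w) = Add(Mul(S, w), w) = Add(w, Mul(S, w)))
Add(-13794, Mul(-1, Mul(Add(17413, Function('j')(142)), Add(Function('A')(308, Function('Z')(3, 7)), Function('a')(446))))) = Add(-13794, Mul(-1, Mul(Add(17413, 64), Add(Mul(Mul(7, 3), Add(1, 308)), Mul(-248, Pow(446, -1)))))) = Add(-13794, Mul(-1, Mul(17477, Add(Mul(21, 309), Mul(-248, Rational(1, 446)))))) = Add(-13794, Mul(-1, Mul(17477, Add(6489, Rational(-124, 223))))) = Add(-13794, Mul(-1, Mul(17477, Rational(1446923, 223)))) = Add(-13794, Mul(-1, Rational(25287873271, 223))) = Add(-13794, Rational(-25287873271, 223)) = Rational(-25290949333, 223)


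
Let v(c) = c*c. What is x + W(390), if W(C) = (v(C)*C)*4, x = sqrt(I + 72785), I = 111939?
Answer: 237276000 + 2*sqrt(46181) ≈ 2.3728e+8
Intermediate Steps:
x = 2*sqrt(46181) (x = sqrt(111939 + 72785) = sqrt(184724) = 2*sqrt(46181) ≈ 429.80)
v(c) = c**2
W(C) = 4*C**3 (W(C) = (C**2*C)*4 = C**3*4 = 4*C**3)
x + W(390) = 2*sqrt(46181) + 4*390**3 = 2*sqrt(46181) + 4*59319000 = 2*sqrt(46181) + 237276000 = 237276000 + 2*sqrt(46181)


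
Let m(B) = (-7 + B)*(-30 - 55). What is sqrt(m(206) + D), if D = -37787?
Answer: 3*I*sqrt(6078) ≈ 233.88*I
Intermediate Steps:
m(B) = 595 - 85*B (m(B) = (-7 + B)*(-85) = 595 - 85*B)
sqrt(m(206) + D) = sqrt((595 - 85*206) - 37787) = sqrt((595 - 17510) - 37787) = sqrt(-16915 - 37787) = sqrt(-54702) = 3*I*sqrt(6078)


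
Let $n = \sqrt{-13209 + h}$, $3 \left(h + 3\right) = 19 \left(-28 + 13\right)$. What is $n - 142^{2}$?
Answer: $-20164 + i \sqrt{13307} \approx -20164.0 + 115.36 i$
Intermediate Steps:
$h = -98$ ($h = -3 + \frac{19 \left(-28 + 13\right)}{3} = -3 + \frac{19 \left(-15\right)}{3} = -3 + \frac{1}{3} \left(-285\right) = -3 - 95 = -98$)
$n = i \sqrt{13307}$ ($n = \sqrt{-13209 - 98} = \sqrt{-13307} = i \sqrt{13307} \approx 115.36 i$)
$n - 142^{2} = i \sqrt{13307} - 142^{2} = i \sqrt{13307} - 20164 = -20164 + i \sqrt{13307}$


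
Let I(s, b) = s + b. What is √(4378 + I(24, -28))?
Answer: 27*√6 ≈ 66.136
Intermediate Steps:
I(s, b) = b + s
√(4378 + I(24, -28)) = √(4378 + (-28 + 24)) = √(4378 - 4) = √4374 = 27*√6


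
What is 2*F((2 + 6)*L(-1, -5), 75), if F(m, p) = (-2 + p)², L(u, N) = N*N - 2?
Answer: 10658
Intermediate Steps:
L(u, N) = -2 + N² (L(u, N) = N² - 2 = -2 + N²)
2*F((2 + 6)*L(-1, -5), 75) = 2*(-2 + 75)² = 2*73² = 2*5329 = 10658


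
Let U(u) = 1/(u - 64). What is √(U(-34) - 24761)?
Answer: I*√4853158/14 ≈ 157.36*I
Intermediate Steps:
U(u) = 1/(-64 + u)
√(U(-34) - 24761) = √(1/(-64 - 34) - 24761) = √(1/(-98) - 24761) = √(-1/98 - 24761) = √(-2426579/98) = I*√4853158/14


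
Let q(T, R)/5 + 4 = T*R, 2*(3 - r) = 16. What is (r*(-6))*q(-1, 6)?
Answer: -1500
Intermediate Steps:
r = -5 (r = 3 - ½*16 = 3 - 8 = -5)
q(T, R) = -20 + 5*R*T (q(T, R) = -20 + 5*(T*R) = -20 + 5*(R*T) = -20 + 5*R*T)
(r*(-6))*q(-1, 6) = (-5*(-6))*(-20 + 5*6*(-1)) = 30*(-20 - 30) = 30*(-50) = -1500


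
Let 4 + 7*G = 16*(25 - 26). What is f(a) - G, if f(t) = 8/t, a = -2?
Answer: -8/7 ≈ -1.1429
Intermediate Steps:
G = -20/7 (G = -4/7 + (16*(25 - 26))/7 = -4/7 + (16*(-1))/7 = -4/7 + (⅐)*(-16) = -4/7 - 16/7 = -20/7 ≈ -2.8571)
f(a) - G = 8/(-2) - 1*(-20/7) = 8*(-½) + 20/7 = -4 + 20/7 = -8/7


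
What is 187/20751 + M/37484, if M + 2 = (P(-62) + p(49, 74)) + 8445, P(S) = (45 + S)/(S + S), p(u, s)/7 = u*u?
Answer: 65840912759/96450980016 ≈ 0.68264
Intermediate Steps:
p(u, s) = 7*u**2 (p(u, s) = 7*(u*u) = 7*u**2)
P(S) = (45 + S)/(2*S) (P(S) = (45 + S)/((2*S)) = (45 + S)*(1/(2*S)) = (45 + S)/(2*S))
M = 3131017/124 (M = -2 + (((1/2)*(45 - 62)/(-62) + 7*49**2) + 8445) = -2 + (((1/2)*(-1/62)*(-17) + 7*2401) + 8445) = -2 + ((17/124 + 16807) + 8445) = -2 + (2084085/124 + 8445) = -2 + 3131265/124 = 3131017/124 ≈ 25250.)
187/20751 + M/37484 = 187/20751 + (3131017/124)/37484 = 187*(1/20751) + (3131017/124)*(1/37484) = 187/20751 + 3131017/4648016 = 65840912759/96450980016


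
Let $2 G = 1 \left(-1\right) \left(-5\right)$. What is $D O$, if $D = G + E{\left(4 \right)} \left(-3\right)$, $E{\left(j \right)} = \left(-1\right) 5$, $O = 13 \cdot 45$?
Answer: $\frac{20475}{2} \approx 10238.0$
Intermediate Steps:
$G = \frac{5}{2}$ ($G = \frac{1 \left(-1\right) \left(-5\right)}{2} = \frac{\left(-1\right) \left(-5\right)}{2} = \frac{1}{2} \cdot 5 = \frac{5}{2} \approx 2.5$)
$O = 585$
$E{\left(j \right)} = -5$
$D = \frac{35}{2}$ ($D = \frac{5}{2} - -15 = \frac{5}{2} + 15 = \frac{35}{2} \approx 17.5$)
$D O = \frac{35}{2} \cdot 585 = \frac{20475}{2}$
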